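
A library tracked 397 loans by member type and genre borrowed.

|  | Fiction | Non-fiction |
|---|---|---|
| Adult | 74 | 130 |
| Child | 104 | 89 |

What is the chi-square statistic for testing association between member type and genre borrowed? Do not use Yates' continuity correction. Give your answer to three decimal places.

12.437

Row totals: 204, 193. Column totals: 178, 219. Grand total N = 397.
Expected counts (row total × column total / N):
  Adult, Fiction: 204×178/397 = 91.4660
  Adult, Non-fiction: 204×219/397 = 112.5340
  Child, Fiction: 193×178/397 = 86.5340
  Child, Non-fiction: 193×219/397 = 106.4660
Contributions (O − E)²/E:
  (74 − 91.4660)²/91.4660 = 3.3352
  (130 − 112.5340)²/112.5340 = 2.7108
  (104 − 86.5340)²/86.5340 = 3.5253
  (89 − 106.4660)²/106.4660 = 2.8653
χ² = 3.3352 + 2.7108 + 3.5253 + 2.8653 = 12.437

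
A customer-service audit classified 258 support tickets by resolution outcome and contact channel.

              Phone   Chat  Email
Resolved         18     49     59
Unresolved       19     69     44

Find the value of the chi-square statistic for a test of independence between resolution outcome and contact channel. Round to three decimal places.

5.465

Row totals: 126, 132. Column totals: 37, 118, 103. Grand total N = 258.
Expected counts (row total × column total / N):
  Resolved, Phone: 126×37/258 = 18.0698
  Resolved, Chat: 126×118/258 = 57.6279
  Resolved, Email: 126×103/258 = 50.3023
  Unresolved, Phone: 132×37/258 = 18.9302
  Unresolved, Chat: 132×118/258 = 60.3721
  Unresolved, Email: 132×103/258 = 52.6977
Contributions (O − E)²/E:
  (18 − 18.0698)²/18.0698 = 0.0003
  (49 − 57.6279)²/57.6279 = 1.2917
  (59 − 50.3023)²/50.3023 = 1.5039
  (19 − 18.9302)²/18.9302 = 0.0003
  (69 − 60.3721)²/60.3721 = 1.2330
  (44 − 52.6977)²/52.6977 = 1.4355
χ² = 0.0003 + 1.2917 + 1.5039 + 0.0003 + 1.2330 + 1.4355 = 5.465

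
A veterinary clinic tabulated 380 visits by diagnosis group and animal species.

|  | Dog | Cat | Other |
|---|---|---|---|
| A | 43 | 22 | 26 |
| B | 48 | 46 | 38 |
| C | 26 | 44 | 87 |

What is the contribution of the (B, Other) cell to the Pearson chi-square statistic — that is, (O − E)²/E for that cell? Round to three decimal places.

3.982

Row total (B) = 132; column total (Other) = 151; N = 380.
Expected count E = 132 × 151 / 380 = 52.4526.
Contribution = (O − E)²/E = (38 − 52.4526)² / 52.4526 = 3.982.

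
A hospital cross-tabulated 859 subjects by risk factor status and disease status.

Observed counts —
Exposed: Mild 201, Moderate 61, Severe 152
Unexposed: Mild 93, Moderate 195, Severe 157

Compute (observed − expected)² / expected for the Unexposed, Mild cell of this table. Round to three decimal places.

23.092

Row total (Unexposed) = 445; column total (Mild) = 294; N = 859.
Expected count E = 445 × 294 / 859 = 152.3050.
Contribution = (O − E)²/E = (93 − 152.3050)² / 152.3050 = 23.092.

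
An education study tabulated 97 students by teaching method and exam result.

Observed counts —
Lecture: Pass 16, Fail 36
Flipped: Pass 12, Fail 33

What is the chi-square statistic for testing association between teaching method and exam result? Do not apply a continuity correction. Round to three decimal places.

0.198

Row totals: 52, 45. Column totals: 28, 69. Grand total N = 97.
Expected counts (row total × column total / N):
  Lecture, Pass: 52×28/97 = 15.0103
  Lecture, Fail: 52×69/97 = 36.9897
  Flipped, Pass: 45×28/97 = 12.9897
  Flipped, Fail: 45×69/97 = 32.0103
Contributions (O − E)²/E:
  (16 − 15.0103)²/15.0103 = 0.0653
  (36 − 36.9897)²/36.9897 = 0.0265
  (12 − 12.9897)²/12.9897 = 0.0754
  (33 − 32.0103)²/32.0103 = 0.0306
χ² = 0.0653 + 0.0265 + 0.0754 + 0.0306 = 0.198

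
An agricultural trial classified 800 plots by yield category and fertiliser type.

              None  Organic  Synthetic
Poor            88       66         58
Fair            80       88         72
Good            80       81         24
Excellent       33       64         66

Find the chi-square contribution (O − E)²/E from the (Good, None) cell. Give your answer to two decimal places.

Row total (Good) = 185; column total (None) = 281; N = 800.
Expected count E = 185 × 281 / 800 = 64.981.
Contribution = (O − E)²/E = (80 − 64.981)² / 64.981 = 3.47.

3.47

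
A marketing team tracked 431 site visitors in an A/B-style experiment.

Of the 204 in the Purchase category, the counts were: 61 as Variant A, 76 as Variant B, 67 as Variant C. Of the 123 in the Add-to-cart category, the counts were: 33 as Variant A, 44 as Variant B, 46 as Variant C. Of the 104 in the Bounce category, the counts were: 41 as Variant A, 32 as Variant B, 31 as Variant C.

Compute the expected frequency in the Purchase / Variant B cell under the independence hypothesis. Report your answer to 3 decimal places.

Row total (Purchase) = 204; column total (Variant B) = 152; grand total N = 431.
Expected count = (row total × column total) / N = 204 × 152 / 431 = 71.944.

71.944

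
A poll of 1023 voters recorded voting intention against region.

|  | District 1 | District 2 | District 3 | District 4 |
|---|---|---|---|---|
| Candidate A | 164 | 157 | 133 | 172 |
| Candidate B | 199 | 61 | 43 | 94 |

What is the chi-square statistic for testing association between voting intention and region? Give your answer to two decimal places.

66.62

Row totals: 626, 397. Column totals: 363, 218, 176, 266. Grand total N = 1023.
Expected counts (row total × column total / N):
  Candidate A, District 1: 626×363/1023 = 222.129
  Candidate A, District 2: 626×218/1023 = 133.400
  Candidate A, District 3: 626×176/1023 = 107.699
  Candidate A, District 4: 626×266/1023 = 162.772
  Candidate B, District 1: 397×363/1023 = 140.871
  Candidate B, District 2: 397×218/1023 = 84.600
  Candidate B, District 3: 397×176/1023 = 68.301
  Candidate B, District 4: 397×266/1023 = 103.228
Contributions (O − E)²/E:
  (164 − 222.129)²/222.129 = 15.2118
  (157 − 133.400)²/133.400 = 4.1751
  (133 − 107.699)²/107.699 = 5.9438
  (172 − 162.772)²/162.772 = 0.5232
  (199 − 140.871)²/140.871 = 23.9863
  (61 − 84.600)²/84.600 = 6.5835
  (43 − 68.301)²/68.301 = 9.3723
  (94 − 103.228)²/103.228 = 0.8249
χ² = 15.2118 + 4.1751 + 5.9438 + 0.5232 + 23.9863 + 6.5835 + 9.3723 + 0.8249 = 66.62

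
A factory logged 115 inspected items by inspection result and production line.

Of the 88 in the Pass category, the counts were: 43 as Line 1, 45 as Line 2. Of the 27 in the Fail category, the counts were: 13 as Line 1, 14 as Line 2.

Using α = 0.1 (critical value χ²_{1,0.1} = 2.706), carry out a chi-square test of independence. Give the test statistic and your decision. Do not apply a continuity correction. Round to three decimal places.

Row totals: 88, 27. Column totals: 56, 59. Grand total N = 115.
Expected counts (row total × column total / N):
  Pass, Line 1: 88×56/115 = 42.8522
  Pass, Line 2: 88×59/115 = 45.1478
  Fail, Line 1: 27×56/115 = 13.1478
  Fail, Line 2: 27×59/115 = 13.8522
Contributions (O − E)²/E:
  (43 − 42.8522)²/42.8522 = 0.0005
  (45 − 45.1478)²/45.1478 = 0.0005
  (13 − 13.1478)²/13.1478 = 0.0017
  (14 − 13.8522)²/13.8522 = 0.0016
χ² = 0.0005 + 0.0005 + 0.0017 + 0.0016 = 0.004
df = (2−1)(2−1) = 1. Since 0.004 < 2.706, fail to reject the null hypothesis of independence at α = 0.1.

0.004; fail to reject H₀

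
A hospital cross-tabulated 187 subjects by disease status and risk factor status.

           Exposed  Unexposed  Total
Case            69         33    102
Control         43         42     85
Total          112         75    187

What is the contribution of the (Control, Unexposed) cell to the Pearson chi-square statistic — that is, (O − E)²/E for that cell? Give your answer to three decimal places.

1.835

Row total (Control) = 85; column total (Unexposed) = 75; N = 187.
Expected count E = 85 × 75 / 187 = 34.0909.
Contribution = (O − E)²/E = (42 − 34.0909)² / 34.0909 = 1.835.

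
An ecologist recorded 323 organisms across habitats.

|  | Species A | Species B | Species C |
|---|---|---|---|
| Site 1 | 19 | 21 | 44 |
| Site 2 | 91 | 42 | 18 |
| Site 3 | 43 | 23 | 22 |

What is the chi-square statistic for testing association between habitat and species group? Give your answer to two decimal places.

50.40

Row totals: 84, 151, 88. Column totals: 153, 86, 84. Grand total N = 323.
Expected counts (row total × column total / N):
  Site 1, Species A: 84×153/323 = 39.789
  Site 1, Species B: 84×86/323 = 22.365
  Site 1, Species C: 84×84/323 = 21.845
  Site 2, Species A: 151×153/323 = 71.526
  Site 2, Species B: 151×86/323 = 40.204
  Site 2, Species C: 151×84/323 = 39.269
  Site 3, Species A: 88×153/323 = 41.684
  Site 3, Species B: 88×86/323 = 23.430
  Site 3, Species C: 88×84/323 = 22.885
Contributions (O − E)²/E:
  (19 − 39.789)²/39.789 = 10.8619
  (21 − 22.365)²/22.365 = 0.0833
  (44 − 21.845)²/21.845 = 22.4694
  (91 − 71.526)²/71.526 = 5.3021
  (42 − 40.204)²/40.204 = 0.0802
  (18 − 39.269)²/39.269 = 11.5198
  (43 − 41.684)²/41.684 = 0.0415
  (23 − 23.430)²/23.430 = 0.0079
  (22 − 22.885)²/22.885 = 0.0342
χ² = 10.8619 + 0.0833 + 22.4694 + 5.3021 + 0.0802 + 11.5198 + 0.0415 + 0.0079 + 0.0342 = 50.40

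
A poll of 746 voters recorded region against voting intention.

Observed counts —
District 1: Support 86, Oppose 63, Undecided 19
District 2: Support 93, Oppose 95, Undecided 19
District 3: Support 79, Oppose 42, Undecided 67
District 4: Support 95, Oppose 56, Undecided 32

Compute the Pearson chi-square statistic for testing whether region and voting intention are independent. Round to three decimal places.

Row totals: 168, 207, 188, 183. Column totals: 353, 256, 137. Grand total N = 746.
Expected counts (row total × column total / N):
  District 1, Support: 168×353/746 = 79.4960
  District 1, Oppose: 168×256/746 = 57.6515
  District 1, Undecided: 168×137/746 = 30.8525
  District 2, Support: 207×353/746 = 97.9504
  District 2, Oppose: 207×256/746 = 71.0349
  District 2, Undecided: 207×137/746 = 38.0147
  District 3, Support: 188×353/746 = 88.9598
  District 3, Oppose: 188×256/746 = 64.5147
  District 3, Undecided: 188×137/746 = 34.5255
  District 4, Support: 183×353/746 = 86.5938
  District 4, Oppose: 183×256/746 = 62.7989
  District 4, Undecided: 183×137/746 = 33.6072
Contributions (O − E)²/E:
  (86 − 79.4960)²/79.4960 = 0.5321
  (63 − 57.6515)²/57.6515 = 0.4962
  (19 − 30.8525)²/30.8525 = 4.5533
  (93 − 97.9504)²/97.9504 = 0.2502
  (95 − 71.0349)²/71.0349 = 8.0851
  (19 − 38.0147)²/38.0147 = 9.5110
  (79 − 88.9598)²/88.9598 = 1.1151
  (42 − 64.5147)²/64.5147 = 7.8573
  (67 − 34.5255)²/34.5255 = 30.5453
  (95 − 86.5938)²/86.5938 = 0.8160
  (56 − 62.7989)²/62.7989 = 0.7361
  (32 − 33.6072)²/33.6072 = 0.0769
χ² = 0.5321 + 0.4962 + 4.5533 + 0.2502 + 8.0851 + 9.5110 + 1.1151 + 7.8573 + 30.5453 + 0.8160 + 0.7361 + 0.0769 = 64.575

64.575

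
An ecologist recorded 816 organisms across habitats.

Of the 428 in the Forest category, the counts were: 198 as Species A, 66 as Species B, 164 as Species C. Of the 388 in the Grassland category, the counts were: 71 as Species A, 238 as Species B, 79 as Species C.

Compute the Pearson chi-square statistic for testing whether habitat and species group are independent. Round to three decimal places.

185.492

Row totals: 428, 388. Column totals: 269, 304, 243. Grand total N = 816.
Expected counts (row total × column total / N):
  Forest, Species A: 428×269/816 = 141.0931
  Forest, Species B: 428×304/816 = 159.4510
  Forest, Species C: 428×243/816 = 127.4559
  Grassland, Species A: 388×269/816 = 127.9069
  Grassland, Species B: 388×304/816 = 144.5490
  Grassland, Species C: 388×243/816 = 115.5441
Contributions (O − E)²/E:
  (198 − 141.0931)²/141.0931 = 22.9522
  (66 − 159.4510)²/159.4510 = 54.7697
  (164 − 127.4559)²/127.4559 = 10.4779
  (71 − 127.9069)²/127.9069 = 25.3184
  (238 − 144.5490)²/144.5490 = 60.4161
  (79 − 115.5441)²/115.5441 = 11.5581
χ² = 22.9522 + 54.7697 + 10.4779 + 25.3184 + 60.4161 + 11.5581 = 185.492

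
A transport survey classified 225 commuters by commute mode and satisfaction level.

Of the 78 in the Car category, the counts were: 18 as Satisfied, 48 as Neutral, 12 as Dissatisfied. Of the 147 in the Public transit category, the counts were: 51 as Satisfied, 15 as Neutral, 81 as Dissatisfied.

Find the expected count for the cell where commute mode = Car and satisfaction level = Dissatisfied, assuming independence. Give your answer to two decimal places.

32.24

Row total (Car) = 78; column total (Dissatisfied) = 93; grand total N = 225.
Expected count = (row total × column total) / N = 78 × 93 / 225 = 32.24.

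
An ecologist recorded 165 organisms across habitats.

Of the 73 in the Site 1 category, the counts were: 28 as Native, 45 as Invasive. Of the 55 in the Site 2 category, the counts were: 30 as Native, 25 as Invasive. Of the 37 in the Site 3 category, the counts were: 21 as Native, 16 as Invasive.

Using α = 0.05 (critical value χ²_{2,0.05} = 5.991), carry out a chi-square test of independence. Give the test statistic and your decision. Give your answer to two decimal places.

Row totals: 73, 55, 37. Column totals: 79, 86. Grand total N = 165.
Expected counts (row total × column total / N):
  Site 1, Native: 73×79/165 = 34.952
  Site 1, Invasive: 73×86/165 = 38.048
  Site 2, Native: 55×79/165 = 26.333
  Site 2, Invasive: 55×86/165 = 28.667
  Site 3, Native: 37×79/165 = 17.715
  Site 3, Invasive: 37×86/165 = 19.285
Contributions (O − E)²/E:
  (28 − 34.952)²/34.952 = 1.3828
  (45 − 38.048)²/38.048 = 1.2702
  (30 − 26.333)²/26.333 = 0.5106
  (25 − 28.667)²/28.667 = 0.4691
  (21 − 17.715)²/17.715 = 0.6092
  (16 − 19.285)²/19.285 = 0.5596
χ² = 1.3828 + 1.2702 + 0.5106 + 0.4691 + 0.6092 + 0.5596 = 4.80
df = (3−1)(2−1) = 2. Since 4.80 < 5.991, fail to reject the null hypothesis of independence at α = 0.05.

4.80; fail to reject H₀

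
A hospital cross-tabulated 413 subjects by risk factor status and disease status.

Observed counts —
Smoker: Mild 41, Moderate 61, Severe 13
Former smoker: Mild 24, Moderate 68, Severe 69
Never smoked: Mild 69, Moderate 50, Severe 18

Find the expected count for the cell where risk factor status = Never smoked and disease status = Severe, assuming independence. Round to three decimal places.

33.172

Row total (Never smoked) = 137; column total (Severe) = 100; grand total N = 413.
Expected count = (row total × column total) / N = 137 × 100 / 413 = 33.172.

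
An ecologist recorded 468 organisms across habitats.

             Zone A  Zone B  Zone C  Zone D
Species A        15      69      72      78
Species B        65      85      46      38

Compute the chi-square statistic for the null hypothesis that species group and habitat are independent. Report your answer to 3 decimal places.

Row totals: 234, 234. Column totals: 80, 154, 118, 116. Grand total N = 468.
Expected counts (row total × column total / N):
  Species A, Zone A: 234×80/468 = 40.0000
  Species A, Zone B: 234×154/468 = 77.0000
  Species A, Zone C: 234×118/468 = 59.0000
  Species A, Zone D: 234×116/468 = 58.0000
  Species B, Zone A: 234×80/468 = 40.0000
  Species B, Zone B: 234×154/468 = 77.0000
  Species B, Zone C: 234×118/468 = 59.0000
  Species B, Zone D: 234×116/468 = 58.0000
Contributions (O − E)²/E:
  (15 − 40.0000)²/40.0000 = 15.6250
  (69 − 77.0000)²/77.0000 = 0.8312
  (72 − 59.0000)²/59.0000 = 2.8644
  (78 − 58.0000)²/58.0000 = 6.8966
  (65 − 40.0000)²/40.0000 = 15.6250
  (85 − 77.0000)²/77.0000 = 0.8312
  (46 − 59.0000)²/59.0000 = 2.8644
  (38 − 58.0000)²/58.0000 = 6.8966
χ² = 15.6250 + 0.8312 + 2.8644 + 6.8966 + 15.6250 + 0.8312 + 2.8644 + 6.8966 = 52.434

52.434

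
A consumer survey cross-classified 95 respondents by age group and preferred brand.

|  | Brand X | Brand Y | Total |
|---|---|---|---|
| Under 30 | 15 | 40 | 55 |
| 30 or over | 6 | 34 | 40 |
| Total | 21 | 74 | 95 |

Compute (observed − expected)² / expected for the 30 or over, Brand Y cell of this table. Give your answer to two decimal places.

Row total (30 or over) = 40; column total (Brand Y) = 74; N = 95.
Expected count E = 40 × 74 / 95 = 31.158.
Contribution = (O − E)²/E = (34 − 31.158)² / 31.158 = 0.26.

0.26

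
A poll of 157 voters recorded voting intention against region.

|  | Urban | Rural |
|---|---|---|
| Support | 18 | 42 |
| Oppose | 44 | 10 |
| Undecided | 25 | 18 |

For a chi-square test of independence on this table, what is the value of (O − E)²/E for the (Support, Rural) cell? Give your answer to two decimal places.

Row total (Support) = 60; column total (Rural) = 70; N = 157.
Expected count E = 60 × 70 / 157 = 26.7516.
Contribution = (O − E)²/E = (42 − 26.7516)² / 26.7516 = 8.69.

8.69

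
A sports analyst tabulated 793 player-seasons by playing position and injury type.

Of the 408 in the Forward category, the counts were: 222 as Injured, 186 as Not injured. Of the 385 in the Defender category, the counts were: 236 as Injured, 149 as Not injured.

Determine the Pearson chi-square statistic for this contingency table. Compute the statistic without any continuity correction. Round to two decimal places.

3.85

Row totals: 408, 385. Column totals: 458, 335. Grand total N = 793.
Expected counts (row total × column total / N):
  Forward, Injured: 408×458/793 = 235.642
  Forward, Not injured: 408×335/793 = 172.358
  Defender, Injured: 385×458/793 = 222.358
  Defender, Not injured: 385×335/793 = 162.642
Contributions (O − E)²/E:
  (222 − 235.642)²/235.642 = 0.7898
  (186 − 172.358)²/172.358 = 1.0798
  (236 − 222.358)²/222.358 = 0.8370
  (149 − 162.642)²/162.642 = 1.1443
χ² = 0.7898 + 1.0798 + 0.8370 + 1.1443 = 3.85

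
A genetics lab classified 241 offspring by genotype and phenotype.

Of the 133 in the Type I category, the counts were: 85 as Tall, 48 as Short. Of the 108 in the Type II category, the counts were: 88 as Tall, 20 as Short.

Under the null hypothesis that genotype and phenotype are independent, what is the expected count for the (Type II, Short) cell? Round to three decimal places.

30.473

Row total (Type II) = 108; column total (Short) = 68; grand total N = 241.
Expected count = (row total × column total) / N = 108 × 68 / 241 = 30.473.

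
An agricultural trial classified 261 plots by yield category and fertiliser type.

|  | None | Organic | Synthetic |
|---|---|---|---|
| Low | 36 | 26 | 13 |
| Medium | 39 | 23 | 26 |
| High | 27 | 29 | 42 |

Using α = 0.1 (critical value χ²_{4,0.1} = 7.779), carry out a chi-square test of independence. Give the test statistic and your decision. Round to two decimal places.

Row totals: 75, 88, 98. Column totals: 102, 78, 81. Grand total N = 261.
Expected counts (row total × column total / N):
  Low, None: 75×102/261 = 29.310
  Low, Organic: 75×78/261 = 22.414
  Low, Synthetic: 75×81/261 = 23.276
  Medium, None: 88×102/261 = 34.391
  Medium, Organic: 88×78/261 = 26.299
  Medium, Synthetic: 88×81/261 = 27.310
  High, None: 98×102/261 = 38.299
  High, Organic: 98×78/261 = 29.287
  High, Synthetic: 98×81/261 = 30.414
Contributions (O − E)²/E:
  (36 − 29.310)²/29.310 = 1.5270
  (26 − 22.414)²/22.414 = 0.5737
  (13 − 23.276)²/23.276 = 4.5367
  (39 − 34.391)²/34.391 = 0.6177
  (23 − 26.299)²/26.299 = 0.4138
  (26 − 27.310)²/27.310 = 0.0628
  (27 − 38.299)²/38.299 = 3.3334
  (29 − 29.287)²/29.287 = 0.0028
  (42 − 30.414)²/30.414 = 4.4136
χ² = 1.5270 + 0.5737 + 4.5367 + 0.6177 + 0.4138 + 0.0628 + 3.3334 + 0.0028 + 4.4136 = 15.48
df = (3−1)(3−1) = 4. Since 15.48 > 7.779, reject the null hypothesis of independence at α = 0.1.

15.48; reject H₀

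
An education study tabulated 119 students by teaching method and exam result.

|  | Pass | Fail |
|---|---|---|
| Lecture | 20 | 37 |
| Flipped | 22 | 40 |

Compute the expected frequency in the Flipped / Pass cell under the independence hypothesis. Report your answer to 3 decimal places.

21.882

Row total (Flipped) = 62; column total (Pass) = 42; grand total N = 119.
Expected count = (row total × column total) / N = 62 × 42 / 119 = 21.882.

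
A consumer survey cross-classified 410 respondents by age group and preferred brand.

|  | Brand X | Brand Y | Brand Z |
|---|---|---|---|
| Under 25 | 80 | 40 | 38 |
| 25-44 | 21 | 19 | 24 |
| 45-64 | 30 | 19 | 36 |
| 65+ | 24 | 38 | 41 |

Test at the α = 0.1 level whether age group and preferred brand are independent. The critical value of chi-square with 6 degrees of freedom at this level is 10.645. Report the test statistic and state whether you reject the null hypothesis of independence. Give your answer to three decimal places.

Row totals: 158, 64, 85, 103. Column totals: 155, 116, 139. Grand total N = 410.
Expected counts (row total × column total / N):
  Under 25, Brand X: 158×155/410 = 59.7317
  Under 25, Brand Y: 158×116/410 = 44.7024
  Under 25, Brand Z: 158×139/410 = 53.5659
  25-44, Brand X: 64×155/410 = 24.1951
  25-44, Brand Y: 64×116/410 = 18.1073
  25-44, Brand Z: 64×139/410 = 21.6976
  45-64, Brand X: 85×155/410 = 32.1341
  45-64, Brand Y: 85×116/410 = 24.0488
  45-64, Brand Z: 85×139/410 = 28.8171
  65+, Brand X: 103×155/410 = 38.9390
  65+, Brand Y: 103×116/410 = 29.1415
  65+, Brand Z: 103×139/410 = 34.9195
Contributions (O − E)²/E:
  (80 − 59.7317)²/59.7317 = 6.8775
  (40 − 44.7024)²/44.7024 = 0.4947
  (38 − 53.5659)²/53.5659 = 4.5233
  (21 − 24.1951)²/24.1951 = 0.4219
  (19 − 18.1073)²/18.1073 = 0.0440
  (24 − 21.6976)²/21.6976 = 0.2443
  (30 − 32.1341)²/32.1341 = 0.1417
  (19 − 24.0488)²/24.0488 = 1.0599
  (36 − 28.8171)²/28.8171 = 1.7904
  (24 − 38.9390)²/38.9390 = 5.7314
  (38 − 29.1415)²/29.1415 = 2.6928
  (41 − 34.9195)²/34.9195 = 1.0588
χ² = 6.8775 + 0.4947 + 4.5233 + 0.4219 + 0.0440 + 0.2443 + 0.1417 + 1.0599 + 1.7904 + 5.7314 + 2.6928 + 1.0588 = 25.081
df = (4−1)(3−1) = 6. Since 25.081 > 10.645, reject the null hypothesis of independence at α = 0.1.

25.081; reject H₀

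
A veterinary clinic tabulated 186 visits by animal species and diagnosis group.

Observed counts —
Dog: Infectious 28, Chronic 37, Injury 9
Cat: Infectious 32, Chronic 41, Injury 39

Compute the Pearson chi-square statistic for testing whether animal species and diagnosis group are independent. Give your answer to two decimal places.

11.96

Row totals: 74, 112. Column totals: 60, 78, 48. Grand total N = 186.
Expected counts (row total × column total / N):
  Dog, Infectious: 74×60/186 = 23.871
  Dog, Chronic: 74×78/186 = 31.032
  Dog, Injury: 74×48/186 = 19.097
  Cat, Infectious: 112×60/186 = 36.129
  Cat, Chronic: 112×78/186 = 46.968
  Cat, Injury: 112×48/186 = 28.903
Contributions (O − E)²/E:
  (28 − 23.871)²/23.871 = 0.7142
  (37 − 31.032)²/31.032 = 1.1478
  (9 − 19.097)²/19.097 = 5.3385
  (32 − 36.129)²/36.129 = 0.4719
  (41 − 46.968)²/46.968 = 0.7583
  (39 − 28.903)²/28.903 = 3.5273
χ² = 0.7142 + 1.1478 + 5.3385 + 0.4719 + 0.7583 + 3.5273 = 11.96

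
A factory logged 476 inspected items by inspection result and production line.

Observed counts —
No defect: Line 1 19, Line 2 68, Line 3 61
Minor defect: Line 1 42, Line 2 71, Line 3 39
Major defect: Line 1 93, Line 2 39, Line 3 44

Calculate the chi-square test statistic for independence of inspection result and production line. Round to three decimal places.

67.197

Row totals: 148, 152, 176. Column totals: 154, 178, 144. Grand total N = 476.
Expected counts (row total × column total / N):
  No defect, Line 1: 148×154/476 = 47.8824
  No defect, Line 2: 148×178/476 = 55.3445
  No defect, Line 3: 148×144/476 = 44.7731
  Minor defect, Line 1: 152×154/476 = 49.1765
  Minor defect, Line 2: 152×178/476 = 56.8403
  Minor defect, Line 3: 152×144/476 = 45.9832
  Major defect, Line 1: 176×154/476 = 56.9412
  Major defect, Line 2: 176×178/476 = 65.8151
  Major defect, Line 3: 176×144/476 = 53.2437
Contributions (O − E)²/E:
  (19 − 47.8824)²/47.8824 = 17.4217
  (68 − 55.3445)²/55.3445 = 2.8939
  (61 − 44.7731)²/44.7731 = 5.8810
  (42 − 49.1765)²/49.1765 = 1.0473
  (71 − 56.8403)²/56.8403 = 3.5274
  (39 − 45.9832)²/45.9832 = 1.0605
  (93 − 56.9412)²/56.9412 = 22.8347
  (39 − 65.8151)²/65.8151 = 10.9253
  (44 − 53.2437)²/53.2437 = 1.6048
χ² = 17.4217 + 2.8939 + 5.8810 + 1.0473 + 3.5274 + 1.0605 + 22.8347 + 10.9253 + 1.6048 = 67.197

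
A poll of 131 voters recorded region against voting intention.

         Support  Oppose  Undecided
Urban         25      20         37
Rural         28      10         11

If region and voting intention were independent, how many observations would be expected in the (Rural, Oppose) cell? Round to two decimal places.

Row total (Rural) = 49; column total (Oppose) = 30; grand total N = 131.
Expected count = (row total × column total) / N = 49 × 30 / 131 = 11.22.

11.22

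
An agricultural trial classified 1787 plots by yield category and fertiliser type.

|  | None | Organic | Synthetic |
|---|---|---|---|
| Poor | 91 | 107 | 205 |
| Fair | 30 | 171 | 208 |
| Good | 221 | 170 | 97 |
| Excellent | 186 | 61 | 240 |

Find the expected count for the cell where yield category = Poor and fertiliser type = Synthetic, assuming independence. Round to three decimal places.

169.138

Row total (Poor) = 403; column total (Synthetic) = 750; grand total N = 1787.
Expected count = (row total × column total) / N = 403 × 750 / 1787 = 169.138.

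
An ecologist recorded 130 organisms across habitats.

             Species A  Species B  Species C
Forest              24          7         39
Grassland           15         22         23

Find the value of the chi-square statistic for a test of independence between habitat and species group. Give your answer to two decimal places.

13.27

Row totals: 70, 60. Column totals: 39, 29, 62. Grand total N = 130.
Expected counts (row total × column total / N):
  Forest, Species A: 70×39/130 = 21.0000
  Forest, Species B: 70×29/130 = 15.6154
  Forest, Species C: 70×62/130 = 33.3846
  Grassland, Species A: 60×39/130 = 18.0000
  Grassland, Species B: 60×29/130 = 13.3846
  Grassland, Species C: 60×62/130 = 28.6154
Contributions (O − E)²/E:
  (24 − 21.0000)²/21.0000 = 0.4286
  (7 − 15.6154)²/15.6154 = 4.7533
  (39 − 33.3846)²/33.3846 = 0.9445
  (15 − 18.0000)²/18.0000 = 0.5000
  (22 − 13.3846)²/13.3846 = 5.5456
  (23 − 28.6154)²/28.6154 = 1.1019
χ² = 0.4286 + 4.7533 + 0.9445 + 0.5000 + 5.5456 + 1.1019 = 13.27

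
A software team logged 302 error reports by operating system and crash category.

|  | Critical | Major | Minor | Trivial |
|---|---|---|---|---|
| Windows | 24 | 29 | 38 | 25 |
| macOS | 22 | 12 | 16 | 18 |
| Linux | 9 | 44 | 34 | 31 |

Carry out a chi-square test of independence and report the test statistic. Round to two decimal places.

23.62

Row totals: 116, 68, 118. Column totals: 55, 85, 88, 74. Grand total N = 302.
Expected counts (row total × column total / N):
  Windows, Critical: 116×55/302 = 21.126
  Windows, Major: 116×85/302 = 32.649
  Windows, Minor: 116×88/302 = 33.801
  Windows, Trivial: 116×74/302 = 28.424
  macOS, Critical: 68×55/302 = 12.384
  macOS, Major: 68×85/302 = 19.139
  macOS, Minor: 68×88/302 = 19.815
  macOS, Trivial: 68×74/302 = 16.662
  Linux, Critical: 118×55/302 = 21.490
  Linux, Major: 118×85/302 = 33.212
  Linux, Minor: 118×88/302 = 34.384
  Linux, Trivial: 118×74/302 = 28.914
Contributions (O − E)²/E:
  (24 − 21.126)²/21.126 = 0.3910
  (29 − 32.649)²/32.649 = 0.4078
  (38 − 33.801)²/33.801 = 0.5216
  (25 − 28.424)²/28.424 = 0.4125
  (22 − 12.384)²/12.384 = 7.4667
  (12 − 19.139)²/19.139 = 2.6629
  (16 − 19.815)²/19.815 = 0.7345
  (18 − 16.662)²/16.662 = 0.1074
  (9 − 21.490)²/21.490 = 7.2592
  (44 − 33.212)²/33.212 = 3.5042
  (34 − 34.384)²/34.384 = 0.0043
  (31 − 28.914)²/28.914 = 0.1505
χ² = 0.3910 + 0.4078 + 0.5216 + 0.4125 + 7.4667 + 2.6629 + 0.7345 + 0.1074 + 7.2592 + 3.5042 + 0.0043 + 0.1505 = 23.62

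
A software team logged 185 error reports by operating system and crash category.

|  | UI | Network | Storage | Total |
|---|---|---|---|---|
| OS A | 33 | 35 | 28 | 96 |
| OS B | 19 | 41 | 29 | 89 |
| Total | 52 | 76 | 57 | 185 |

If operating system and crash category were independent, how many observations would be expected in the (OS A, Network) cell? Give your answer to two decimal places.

Row total (OS A) = 96; column total (Network) = 76; grand total N = 185.
Expected count = (row total × column total) / N = 96 × 76 / 185 = 39.44.

39.44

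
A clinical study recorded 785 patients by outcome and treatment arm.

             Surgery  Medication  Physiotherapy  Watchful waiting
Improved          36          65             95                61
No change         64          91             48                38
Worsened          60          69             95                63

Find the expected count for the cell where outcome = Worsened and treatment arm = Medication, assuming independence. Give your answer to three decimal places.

82.261

Row total (Worsened) = 287; column total (Medication) = 225; grand total N = 785.
Expected count = (row total × column total) / N = 287 × 225 / 785 = 82.261.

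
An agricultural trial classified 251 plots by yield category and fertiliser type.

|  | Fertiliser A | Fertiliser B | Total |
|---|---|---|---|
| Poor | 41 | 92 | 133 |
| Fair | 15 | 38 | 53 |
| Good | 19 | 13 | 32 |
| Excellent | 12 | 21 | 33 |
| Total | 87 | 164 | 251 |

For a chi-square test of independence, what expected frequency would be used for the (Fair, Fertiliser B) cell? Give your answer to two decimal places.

34.63

Row total (Fair) = 53; column total (Fertiliser B) = 164; grand total N = 251.
Expected count = (row total × column total) / N = 53 × 164 / 251 = 34.63.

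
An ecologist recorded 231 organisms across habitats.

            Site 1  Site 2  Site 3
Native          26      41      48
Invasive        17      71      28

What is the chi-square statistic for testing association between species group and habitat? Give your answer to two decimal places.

15.18

Row totals: 115, 116. Column totals: 43, 112, 76. Grand total N = 231.
Expected counts (row total × column total / N):
  Native, Site 1: 115×43/231 = 21.407
  Native, Site 2: 115×112/231 = 55.758
  Native, Site 3: 115×76/231 = 37.835
  Invasive, Site 1: 116×43/231 = 21.593
  Invasive, Site 2: 116×112/231 = 56.242
  Invasive, Site 3: 116×76/231 = 38.165
Contributions (O − E)²/E:
  (26 − 21.407)²/21.407 = 0.9855
  (41 − 55.758)²/55.758 = 3.9061
  (48 − 37.835)²/37.835 = 2.7310
  (17 − 21.593)²/21.593 = 0.9770
  (71 − 56.242)²/56.242 = 3.8725
  (28 − 38.165)²/38.165 = 2.7074
χ² = 0.9855 + 3.9061 + 2.7310 + 0.9770 + 3.8725 + 2.7074 = 15.18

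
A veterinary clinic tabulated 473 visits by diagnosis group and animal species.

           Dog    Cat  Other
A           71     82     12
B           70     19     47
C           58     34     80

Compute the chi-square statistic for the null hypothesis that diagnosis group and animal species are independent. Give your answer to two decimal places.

92.23

Row totals: 165, 136, 172. Column totals: 199, 135, 139. Grand total N = 473.
Expected counts (row total × column total / N):
  A, Dog: 165×199/473 = 69.419
  A, Cat: 165×135/473 = 47.093
  A, Other: 165×139/473 = 48.488
  B, Dog: 136×199/473 = 57.218
  B, Cat: 136×135/473 = 38.816
  B, Other: 136×139/473 = 39.966
  C, Dog: 172×199/473 = 72.364
  C, Cat: 172×135/473 = 49.091
  C, Other: 172×139/473 = 50.545
Contributions (O − E)²/E:
  (71 − 69.419)²/69.419 = 0.0360
  (82 − 47.093)²/47.093 = 25.8743
  (12 − 48.488)²/48.488 = 27.4578
  (70 − 57.218)²/57.218 = 2.8554
  (19 − 38.816)²/38.816 = 10.1163
  (47 − 39.966)²/39.966 = 1.2380
  (58 − 72.364)²/72.364 = 2.8512
  (34 − 49.091)²/49.091 = 4.6391
  (80 − 50.545)²/50.545 = 17.1648
χ² = 0.0360 + 25.8743 + 27.4578 + 2.8554 + 10.1163 + 1.2380 + 2.8512 + 4.6391 + 17.1648 = 92.23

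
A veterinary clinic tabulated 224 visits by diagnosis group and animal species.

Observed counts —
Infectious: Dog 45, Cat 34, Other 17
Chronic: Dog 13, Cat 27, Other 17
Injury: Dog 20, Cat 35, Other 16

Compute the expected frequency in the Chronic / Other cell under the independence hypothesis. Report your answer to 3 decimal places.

Row total (Chronic) = 57; column total (Other) = 50; grand total N = 224.
Expected count = (row total × column total) / N = 57 × 50 / 224 = 12.723.

12.723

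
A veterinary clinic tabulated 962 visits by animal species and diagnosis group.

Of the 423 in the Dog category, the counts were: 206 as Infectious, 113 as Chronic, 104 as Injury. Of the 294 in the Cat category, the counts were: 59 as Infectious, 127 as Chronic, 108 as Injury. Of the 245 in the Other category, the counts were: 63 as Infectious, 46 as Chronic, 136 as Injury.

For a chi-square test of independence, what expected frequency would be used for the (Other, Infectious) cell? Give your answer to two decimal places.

Row total (Other) = 245; column total (Infectious) = 328; grand total N = 962.
Expected count = (row total × column total) / N = 245 × 328 / 962 = 83.53.

83.53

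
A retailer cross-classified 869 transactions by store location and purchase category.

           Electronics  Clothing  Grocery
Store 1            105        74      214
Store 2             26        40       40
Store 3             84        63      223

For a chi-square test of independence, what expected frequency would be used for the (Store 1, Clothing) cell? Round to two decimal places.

80.05

Row total (Store 1) = 393; column total (Clothing) = 177; grand total N = 869.
Expected count = (row total × column total) / N = 393 × 177 / 869 = 80.05.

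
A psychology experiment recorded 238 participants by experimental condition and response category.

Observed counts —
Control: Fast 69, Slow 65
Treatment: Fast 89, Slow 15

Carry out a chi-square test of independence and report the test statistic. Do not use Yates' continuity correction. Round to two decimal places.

Row totals: 134, 104. Column totals: 158, 80. Grand total N = 238.
Expected counts (row total × column total / N):
  Control, Fast: 134×158/238 = 88.958
  Control, Slow: 134×80/238 = 45.042
  Treatment, Fast: 104×158/238 = 69.042
  Treatment, Slow: 104×80/238 = 34.958
Contributions (O − E)²/E:
  (69 − 88.958)²/88.958 = 4.4776
  (65 − 45.042)²/45.042 = 8.8433
  (89 − 69.042)²/69.042 = 5.7693
  (15 − 34.958)²/34.958 = 11.3943
χ² = 4.4776 + 8.8433 + 5.7693 + 11.3943 = 30.48

30.48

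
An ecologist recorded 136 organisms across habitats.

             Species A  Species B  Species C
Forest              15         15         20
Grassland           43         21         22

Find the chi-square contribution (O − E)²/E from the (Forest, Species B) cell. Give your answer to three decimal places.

0.235

Row total (Forest) = 50; column total (Species B) = 36; N = 136.
Expected count E = 50 × 36 / 136 = 13.2353.
Contribution = (O − E)²/E = (15 − 13.2353)² / 13.2353 = 0.235.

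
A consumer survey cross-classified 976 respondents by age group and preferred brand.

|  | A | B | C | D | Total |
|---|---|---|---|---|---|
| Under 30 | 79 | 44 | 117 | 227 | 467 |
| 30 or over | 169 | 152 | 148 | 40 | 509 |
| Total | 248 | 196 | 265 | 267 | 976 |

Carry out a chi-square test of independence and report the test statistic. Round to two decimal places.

Grand total N = 976.
Expected counts (row total × column total / N):
  Under 30, A: 467×248/976 = 118.664
  Under 30, B: 467×196/976 = 93.783
  Under 30, C: 467×265/976 = 126.798
  Under 30, D: 467×267/976 = 127.755
  30 or over, A: 509×248/976 = 129.336
  30 or over, B: 509×196/976 = 102.217
  30 or over, C: 509×265/976 = 138.202
  30 or over, D: 509×267/976 = 139.245
Contributions (O − E)²/E:
  (79 − 118.664)²/118.664 = 13.2579
  (44 − 93.783)²/93.783 = 26.4264
  (117 − 126.798)²/126.798 = 0.7571
  (227 − 127.755)²/127.755 = 77.0973
  (169 − 129.336)²/129.336 = 12.1639
  (152 − 102.217)²/102.217 = 24.2459
  (148 − 138.202)²/138.202 = 0.6946
  (40 − 139.245)²/139.245 = 70.7355
χ² = 13.2579 + 26.4264 + 0.7571 + 77.0973 + 12.1639 + 24.2459 + 0.6946 + 70.7355 = 225.38

225.38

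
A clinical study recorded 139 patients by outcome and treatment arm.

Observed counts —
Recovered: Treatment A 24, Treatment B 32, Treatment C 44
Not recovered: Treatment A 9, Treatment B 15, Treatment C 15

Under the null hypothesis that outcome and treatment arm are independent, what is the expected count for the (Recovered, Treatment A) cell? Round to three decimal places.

23.741

Row total (Recovered) = 100; column total (Treatment A) = 33; grand total N = 139.
Expected count = (row total × column total) / N = 100 × 33 / 139 = 23.741.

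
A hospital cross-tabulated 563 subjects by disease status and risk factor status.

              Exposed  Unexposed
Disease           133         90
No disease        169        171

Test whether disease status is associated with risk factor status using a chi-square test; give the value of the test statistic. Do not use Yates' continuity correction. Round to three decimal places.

5.346

Row totals: 223, 340. Column totals: 302, 261. Grand total N = 563.
Expected counts (row total × column total / N):
  Disease, Exposed: 223×302/563 = 119.6199
  Disease, Unexposed: 223×261/563 = 103.3801
  No disease, Exposed: 340×302/563 = 182.3801
  No disease, Unexposed: 340×261/563 = 157.6199
Contributions (O − E)²/E:
  (133 − 119.6199)²/119.6199 = 1.4966
  (90 − 103.3801)²/103.3801 = 1.7317
  (169 − 182.3801)²/182.3801 = 0.9816
  (171 − 157.6199)²/157.6199 = 1.1358
χ² = 1.4966 + 1.7317 + 0.9816 + 1.1358 = 5.346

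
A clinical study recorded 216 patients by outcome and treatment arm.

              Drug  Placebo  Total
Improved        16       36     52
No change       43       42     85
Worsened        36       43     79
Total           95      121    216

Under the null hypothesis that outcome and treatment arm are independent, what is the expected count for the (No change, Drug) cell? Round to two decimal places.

Row total (No change) = 85; column total (Drug) = 95; grand total N = 216.
Expected count = (row total × column total) / N = 85 × 95 / 216 = 37.38.

37.38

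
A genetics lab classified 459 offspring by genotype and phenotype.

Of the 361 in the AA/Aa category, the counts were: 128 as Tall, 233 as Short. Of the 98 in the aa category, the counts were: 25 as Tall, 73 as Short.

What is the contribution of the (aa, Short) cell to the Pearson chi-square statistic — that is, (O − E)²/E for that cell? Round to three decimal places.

Row total (aa) = 98; column total (Short) = 306; N = 459.
Expected count E = 98 × 306 / 459 = 65.3333.
Contribution = (O − E)²/E = (73 − 65.3333)² / 65.3333 = 0.900.

0.900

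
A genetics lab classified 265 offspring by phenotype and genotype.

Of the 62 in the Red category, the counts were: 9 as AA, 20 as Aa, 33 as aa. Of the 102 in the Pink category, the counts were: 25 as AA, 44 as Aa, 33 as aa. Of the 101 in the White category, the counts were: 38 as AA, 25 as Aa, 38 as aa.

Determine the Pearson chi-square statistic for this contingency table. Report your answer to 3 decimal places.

Row totals: 62, 102, 101. Column totals: 72, 89, 104. Grand total N = 265.
Expected counts (row total × column total / N):
  Red, AA: 62×72/265 = 16.84528
  Red, Aa: 62×89/265 = 20.82264
  Red, aa: 62×104/265 = 24.33208
  Pink, AA: 102×72/265 = 27.71321
  Pink, Aa: 102×89/265 = 34.25660
  Pink, aa: 102×104/265 = 40.03019
  White, AA: 101×72/265 = 27.44151
  White, Aa: 101×89/265 = 33.92075
  White, aa: 101×104/265 = 39.63774
Contributions (O − E)²/E:
  (9 − 16.84528)²/16.84528 = 3.6537
  (20 − 20.82264)²/20.82264 = 0.0325
  (33 − 24.33208)²/24.33208 = 3.0878
  (25 − 27.71321)²/27.71321 = 0.2656
  (44 − 34.25660)²/34.25660 = 2.7713
  (33 − 40.03019)²/40.03019 = 1.2347
  (38 − 27.44151)²/27.44151 = 4.0625
  (25 − 33.92075)²/33.92075 = 2.3461
  (38 − 39.63774)²/39.63774 = 0.0677
χ² = 3.6537 + 0.0325 + 3.0878 + 0.2656 + 2.7713 + 1.2347 + 4.0625 + 2.3461 + 0.0677 = 17.522

17.522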